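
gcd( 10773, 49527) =9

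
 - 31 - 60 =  - 91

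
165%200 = 165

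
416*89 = 37024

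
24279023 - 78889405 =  - 54610382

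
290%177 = 113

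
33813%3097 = 2843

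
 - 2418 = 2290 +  - 4708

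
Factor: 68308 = 2^2*17077^1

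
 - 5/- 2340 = 1/468 = 0.00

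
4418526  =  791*5586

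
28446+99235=127681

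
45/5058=5/562 = 0.01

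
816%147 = 81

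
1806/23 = 1806/23=78.52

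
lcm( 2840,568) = 2840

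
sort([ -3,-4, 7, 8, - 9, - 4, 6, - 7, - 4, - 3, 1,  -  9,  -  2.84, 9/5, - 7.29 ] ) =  [  -  9,  -  9, - 7.29,  -  7, - 4,  -  4, - 4, - 3 , - 3, - 2.84, 1, 9/5, 6, 7, 8]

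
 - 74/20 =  - 37/10= - 3.70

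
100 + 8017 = 8117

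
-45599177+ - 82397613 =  - 127996790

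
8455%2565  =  760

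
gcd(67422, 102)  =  102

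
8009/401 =19 + 390/401 = 19.97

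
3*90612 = 271836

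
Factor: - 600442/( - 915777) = 2^1*3^ ( - 2 )* 97^(- 1)*1049^( - 1 )*300221^1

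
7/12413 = 7/12413 = 0.00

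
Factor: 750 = 2^1*3^1*5^3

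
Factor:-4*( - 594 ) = 2376 =2^3*3^3*11^1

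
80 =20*4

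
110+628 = 738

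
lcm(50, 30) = 150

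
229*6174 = 1413846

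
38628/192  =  3219/16 = 201.19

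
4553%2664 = 1889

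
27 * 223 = 6021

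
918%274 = 96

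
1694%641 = 412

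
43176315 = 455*94893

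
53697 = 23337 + 30360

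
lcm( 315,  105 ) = 315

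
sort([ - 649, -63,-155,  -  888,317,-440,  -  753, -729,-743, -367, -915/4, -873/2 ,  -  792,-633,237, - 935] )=[ - 935, - 888, - 792,-753, - 743,- 729, - 649, - 633, - 440, - 873/2,  -  367,  -  915/4,-155, -63,237,317]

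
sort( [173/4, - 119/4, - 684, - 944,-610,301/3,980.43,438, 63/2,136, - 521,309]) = [  -  944,-684,-610, - 521,-119/4,63/2,173/4, 301/3,136,  309,438,980.43]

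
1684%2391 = 1684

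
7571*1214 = 9191194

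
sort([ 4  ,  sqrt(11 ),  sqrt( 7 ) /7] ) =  [sqrt(7) /7, sqrt (11),  4] 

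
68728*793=54501304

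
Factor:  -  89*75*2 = -13350 = - 2^1*3^1* 5^2*89^1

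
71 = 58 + 13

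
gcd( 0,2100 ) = 2100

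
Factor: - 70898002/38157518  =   - 5064143/2725537 = - 7^1* 227^1*3187^1*2725537^( - 1)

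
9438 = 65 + 9373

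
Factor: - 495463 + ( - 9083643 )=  - 9579106 = - 2^1*29^1*317^1*521^1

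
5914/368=2957/184=16.07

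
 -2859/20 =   -  143 +1/20 = -  142.95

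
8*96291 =770328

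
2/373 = 2/373 = 0.01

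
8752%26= 16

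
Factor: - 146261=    - 37^1 * 59^1 * 67^1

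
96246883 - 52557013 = 43689870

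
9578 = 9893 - 315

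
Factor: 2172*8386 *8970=2^4 * 3^2*5^1 * 7^1*13^1*23^1 * 181^1*599^1  =  163383096240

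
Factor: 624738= 2^1*3^1*104123^1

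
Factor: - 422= - 2^1*211^1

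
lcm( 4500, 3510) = 175500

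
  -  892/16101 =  - 892/16101 = -0.06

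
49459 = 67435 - 17976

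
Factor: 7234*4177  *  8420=254422239560 = 2^3*5^1  *  421^1 *3617^1*4177^1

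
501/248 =501/248 = 2.02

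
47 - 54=  -  7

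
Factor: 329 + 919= 1248 = 2^5*3^1 * 13^1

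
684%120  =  84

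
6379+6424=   12803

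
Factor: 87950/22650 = 3^ ( - 1) * 151^( - 1 )*1759^1=1759/453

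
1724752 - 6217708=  - 4492956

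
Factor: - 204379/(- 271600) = 2^( - 4)*5^(- 2)* 7^1*43^1 = 301/400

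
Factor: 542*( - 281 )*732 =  - 2^3*3^1*61^1*271^1*281^1 = -111485064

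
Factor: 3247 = 17^1*191^1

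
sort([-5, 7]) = [ - 5, 7 ]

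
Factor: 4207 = 7^1*601^1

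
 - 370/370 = -1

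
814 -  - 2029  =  2843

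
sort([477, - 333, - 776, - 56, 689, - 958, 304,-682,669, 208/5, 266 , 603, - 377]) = [-958, - 776, -682 , - 377, - 333, - 56, 208/5, 266,304,477,603 , 669, 689 ] 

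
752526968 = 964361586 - 211834618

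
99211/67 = 99211/67 =1480.76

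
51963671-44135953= 7827718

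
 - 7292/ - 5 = 7292/5 = 1458.40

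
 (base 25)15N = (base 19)22D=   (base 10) 773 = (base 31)ot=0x305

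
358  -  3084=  - 2726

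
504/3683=504/3683 = 0.14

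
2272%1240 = 1032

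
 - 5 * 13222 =  -  66110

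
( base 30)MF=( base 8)1243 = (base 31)LO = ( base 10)675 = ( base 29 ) n8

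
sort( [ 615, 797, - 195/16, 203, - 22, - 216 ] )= [ - 216, - 22 , - 195/16, 203, 615, 797] 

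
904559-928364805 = -927460246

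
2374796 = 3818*622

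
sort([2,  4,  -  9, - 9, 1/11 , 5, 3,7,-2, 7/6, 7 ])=[ - 9, - 9,-2,  1/11, 7/6,2,3,4, 5, 7 , 7]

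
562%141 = 139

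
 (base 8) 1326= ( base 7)2055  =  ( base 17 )28c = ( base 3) 222220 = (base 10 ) 726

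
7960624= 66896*119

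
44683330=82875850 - 38192520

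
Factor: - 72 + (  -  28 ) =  - 100 = -2^2 * 5^2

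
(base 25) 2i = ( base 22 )32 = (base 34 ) 20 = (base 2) 1000100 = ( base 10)68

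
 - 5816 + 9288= 3472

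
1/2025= 1/2025 = 0.00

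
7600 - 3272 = 4328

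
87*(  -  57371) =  - 4991277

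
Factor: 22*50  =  2^2*5^2*11^1 = 1100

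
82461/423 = 194+ 133/141 = 194.94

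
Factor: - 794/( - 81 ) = 2^1 * 3^( - 4 ) * 397^1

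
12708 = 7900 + 4808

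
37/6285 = 37/6285= 0.01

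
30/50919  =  10/16973=   0.00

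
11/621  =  11/621 = 0.02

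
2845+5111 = 7956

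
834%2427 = 834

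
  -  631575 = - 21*30075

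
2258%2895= 2258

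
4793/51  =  93  +  50/51 = 93.98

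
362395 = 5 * 72479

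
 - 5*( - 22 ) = 110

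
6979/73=6979/73 = 95.60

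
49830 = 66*755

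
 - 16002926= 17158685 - 33161611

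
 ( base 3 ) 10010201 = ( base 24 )3n7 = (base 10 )2287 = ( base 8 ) 4357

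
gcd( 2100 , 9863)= 7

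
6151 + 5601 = 11752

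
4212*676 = 2847312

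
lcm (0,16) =0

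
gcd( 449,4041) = 449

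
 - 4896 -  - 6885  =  1989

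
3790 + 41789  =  45579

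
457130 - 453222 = 3908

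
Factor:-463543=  - 19^1 * 31^1*787^1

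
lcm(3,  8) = 24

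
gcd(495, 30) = 15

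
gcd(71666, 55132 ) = 14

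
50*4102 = 205100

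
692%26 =16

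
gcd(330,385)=55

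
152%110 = 42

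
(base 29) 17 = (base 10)36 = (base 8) 44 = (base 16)24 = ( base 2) 100100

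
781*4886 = 3815966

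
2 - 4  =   - 2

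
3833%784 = 697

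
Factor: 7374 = 2^1* 3^1*1229^1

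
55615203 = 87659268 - 32044065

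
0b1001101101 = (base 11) 515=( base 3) 212000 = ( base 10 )621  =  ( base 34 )i9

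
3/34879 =3/34879  =  0.00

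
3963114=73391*54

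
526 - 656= - 130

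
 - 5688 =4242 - 9930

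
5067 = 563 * 9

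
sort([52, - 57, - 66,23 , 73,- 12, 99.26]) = [ - 66,- 57,-12,23,52,73, 99.26]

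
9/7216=9/7216 = 0.00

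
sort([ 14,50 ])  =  [14,50] 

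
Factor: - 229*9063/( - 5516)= 2^( - 2 )*3^2*7^( - 1)  *  19^1* 53^1*197^(-1)*229^1 = 2075427/5516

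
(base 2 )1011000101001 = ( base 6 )42133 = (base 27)7l3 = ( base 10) 5673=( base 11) 4298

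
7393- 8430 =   -  1037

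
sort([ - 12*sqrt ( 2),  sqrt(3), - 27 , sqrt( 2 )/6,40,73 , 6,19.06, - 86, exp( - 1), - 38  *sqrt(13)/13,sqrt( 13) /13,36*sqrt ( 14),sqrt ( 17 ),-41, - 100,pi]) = [ - 100,-86, -41, -27  ,-12*sqrt(2), - 38*sqrt ( 13)/13, sqrt(2)/6,sqrt(13)/13, exp( - 1 ),sqrt( 3 ), pi,sqrt(17),  6,19.06,40,73,36 * sqrt( 14)]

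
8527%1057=71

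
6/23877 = 2/7959 = 0.00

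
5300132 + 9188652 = 14488784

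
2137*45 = 96165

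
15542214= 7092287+8449927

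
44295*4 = 177180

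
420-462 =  - 42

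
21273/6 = 7091/2   =  3545.50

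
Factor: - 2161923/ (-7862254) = 2^ ( - 1 )* 3^1*47^(-1)*53^1*13597^1*83641^( - 1 )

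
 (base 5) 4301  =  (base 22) 144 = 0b1001000000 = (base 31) II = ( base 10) 576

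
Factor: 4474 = 2^1*2237^1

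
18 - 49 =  - 31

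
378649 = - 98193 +476842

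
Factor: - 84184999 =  - 29^1*2902931^1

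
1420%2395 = 1420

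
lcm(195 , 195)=195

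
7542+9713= 17255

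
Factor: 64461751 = 29^1*2222819^1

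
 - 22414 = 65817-88231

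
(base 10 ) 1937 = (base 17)6BG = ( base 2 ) 11110010001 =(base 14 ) 9c5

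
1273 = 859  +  414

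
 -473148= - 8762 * 54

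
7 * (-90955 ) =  - 636685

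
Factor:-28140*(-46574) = 2^3*3^1*5^1*7^1*11^1 * 29^1*67^1*73^1 = 1310592360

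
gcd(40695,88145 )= 5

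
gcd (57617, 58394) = 7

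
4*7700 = 30800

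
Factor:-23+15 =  - 2^3 = - 8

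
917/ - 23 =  - 40  +  3/23 = - 39.87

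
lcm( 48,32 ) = 96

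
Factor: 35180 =2^2*5^1 * 1759^1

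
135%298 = 135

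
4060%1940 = 180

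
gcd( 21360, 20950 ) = 10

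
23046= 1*23046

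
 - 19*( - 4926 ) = 93594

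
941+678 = 1619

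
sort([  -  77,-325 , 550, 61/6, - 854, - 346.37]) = [ - 854,-346.37, - 325, - 77,61/6, 550]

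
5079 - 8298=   -  3219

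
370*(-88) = -32560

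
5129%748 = 641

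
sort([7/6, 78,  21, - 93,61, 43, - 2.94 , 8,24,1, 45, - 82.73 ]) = [ - 93 ,- 82.73, - 2.94, 1, 7/6, 8, 21, 24, 43, 45, 61,78] 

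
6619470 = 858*7715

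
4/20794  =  2/10397 = 0.00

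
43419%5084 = 2747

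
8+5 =13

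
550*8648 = 4756400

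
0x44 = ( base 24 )2k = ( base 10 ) 68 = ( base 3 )2112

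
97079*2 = 194158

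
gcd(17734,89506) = 2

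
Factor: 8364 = 2^2*3^1*17^1*41^1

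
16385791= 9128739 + 7257052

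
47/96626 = 47/96626 = 0.00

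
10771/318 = 10771/318 = 33.87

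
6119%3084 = 3035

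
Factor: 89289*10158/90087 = 2^1* 3^3 * 1693^1 * 3307^1*30029^( - 1) =302332554/30029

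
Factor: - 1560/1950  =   - 4/5 = - 2^2*5^( - 1) 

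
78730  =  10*7873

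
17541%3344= 821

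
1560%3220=1560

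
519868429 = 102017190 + 417851239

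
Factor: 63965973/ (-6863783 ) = - 3^1* 71^( - 1 ) *277^( - 1 )*349^( - 1)*21321991^1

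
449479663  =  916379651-466899988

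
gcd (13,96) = 1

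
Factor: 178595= 5^1*23^1*1553^1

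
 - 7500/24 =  - 313 + 1/2 = -312.50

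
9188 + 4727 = 13915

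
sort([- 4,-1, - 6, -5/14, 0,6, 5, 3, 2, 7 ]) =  [ - 6 , - 4, - 1,  -  5/14, 0,2,  3, 5, 6, 7 ] 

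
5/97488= 5/97488 =0.00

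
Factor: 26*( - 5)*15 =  - 1950 = -  2^1*3^1*5^2*13^1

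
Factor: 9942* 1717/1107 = 2^1*3^( - 2)*17^1*41^( - 1 )*101^1* 1657^1 =5690138/369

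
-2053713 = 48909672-50963385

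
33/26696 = 33/26696 = 0.00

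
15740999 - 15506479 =234520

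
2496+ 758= 3254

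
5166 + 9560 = 14726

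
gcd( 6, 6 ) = 6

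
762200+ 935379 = 1697579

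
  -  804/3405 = -1 + 867/1135 = - 0.24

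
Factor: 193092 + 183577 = 17^1*22157^1 = 376669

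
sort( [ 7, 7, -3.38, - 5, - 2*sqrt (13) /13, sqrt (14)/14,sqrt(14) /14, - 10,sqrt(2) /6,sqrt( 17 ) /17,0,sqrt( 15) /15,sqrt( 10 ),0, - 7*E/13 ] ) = [ - 10, - 5, - 3.38,  -  7*E/13, - 2*sqrt(13)/13,0,  0,sqrt ( 2 ) /6  ,  sqrt( 17) /17,sqrt(15 )/15, sqrt(14)/14, sqrt(14 )/14,sqrt( 10) , 7,7]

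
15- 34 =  - 19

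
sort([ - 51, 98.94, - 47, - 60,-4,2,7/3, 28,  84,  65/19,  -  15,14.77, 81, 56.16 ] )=[ - 60 , - 51, - 47, - 15 ,-4,2, 7/3,65/19, 14.77 , 28, 56.16,81, 84,98.94]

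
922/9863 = 922/9863  =  0.09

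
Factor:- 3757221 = -3^2*13^1 * 17^1 * 1889^1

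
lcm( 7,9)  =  63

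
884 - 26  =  858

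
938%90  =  38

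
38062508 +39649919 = 77712427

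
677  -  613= 64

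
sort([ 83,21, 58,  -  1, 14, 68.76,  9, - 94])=[  -  94,- 1,9,14,21, 58  ,  68.76,83]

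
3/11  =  3/11 = 0.27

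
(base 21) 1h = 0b100110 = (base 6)102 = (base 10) 38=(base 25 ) 1D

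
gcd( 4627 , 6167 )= 7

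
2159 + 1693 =3852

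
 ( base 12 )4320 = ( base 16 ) 1cc8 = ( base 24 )CJ0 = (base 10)7368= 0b1110011001000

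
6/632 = 3/316=0.01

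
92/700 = 23/175 = 0.13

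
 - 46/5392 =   -  23/2696=   -0.01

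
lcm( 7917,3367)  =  292929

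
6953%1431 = 1229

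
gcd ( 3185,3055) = 65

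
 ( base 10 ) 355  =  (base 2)101100011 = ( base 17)13f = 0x163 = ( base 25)E5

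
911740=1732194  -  820454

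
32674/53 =616 + 26/53 =616.49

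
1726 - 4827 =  - 3101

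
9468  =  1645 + 7823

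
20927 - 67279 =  - 46352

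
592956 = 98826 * 6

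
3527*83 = 292741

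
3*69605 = 208815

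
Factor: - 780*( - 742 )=578760 = 2^3*3^1*5^1  *7^1*13^1 *53^1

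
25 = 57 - 32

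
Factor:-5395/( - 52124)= 65/628  =  2^( - 2 )*5^1*13^1*157^( - 1)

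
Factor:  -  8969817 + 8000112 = -969705 = - 3^3*5^1*11^1 * 653^1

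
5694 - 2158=3536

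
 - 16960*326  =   -5528960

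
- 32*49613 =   -  1587616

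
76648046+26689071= 103337117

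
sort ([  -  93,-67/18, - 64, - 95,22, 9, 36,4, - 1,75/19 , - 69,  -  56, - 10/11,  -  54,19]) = [  -  95,-93,  -  69, - 64,  -  56, - 54, - 67/18, - 1,-10/11,  75/19, 4,9 , 19, 22, 36 ]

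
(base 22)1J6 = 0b1110001100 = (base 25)1b8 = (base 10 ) 908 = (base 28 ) 14C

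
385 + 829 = 1214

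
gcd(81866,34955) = 1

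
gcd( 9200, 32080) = 80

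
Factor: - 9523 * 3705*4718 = -166463849370 = - 2^1*3^1*5^1*7^1*13^1*19^1*89^1*107^1* 337^1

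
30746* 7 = 215222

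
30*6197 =185910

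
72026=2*36013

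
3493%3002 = 491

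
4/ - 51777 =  - 1+51773/51777 = -0.00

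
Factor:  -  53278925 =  - 5^2*7^2*23^1* 31^1*61^1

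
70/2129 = 70/2129 = 0.03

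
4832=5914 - 1082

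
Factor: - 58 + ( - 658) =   -  2^2*179^1 = - 716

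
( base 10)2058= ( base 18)666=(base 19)5D6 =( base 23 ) 3kb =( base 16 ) 80a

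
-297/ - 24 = 12 + 3/8  =  12.38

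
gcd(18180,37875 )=1515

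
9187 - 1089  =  8098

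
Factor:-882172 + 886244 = 2^3*509^1  =  4072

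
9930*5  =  49650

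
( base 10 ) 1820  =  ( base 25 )2MK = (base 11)1405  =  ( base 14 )940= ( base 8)3434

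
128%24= 8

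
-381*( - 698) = 265938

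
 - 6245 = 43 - 6288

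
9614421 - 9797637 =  - 183216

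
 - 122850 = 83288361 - 83411211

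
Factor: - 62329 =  - 157^1 * 397^1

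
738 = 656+82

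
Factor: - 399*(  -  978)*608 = 2^6*3^2 * 7^1 * 19^2 * 163^1  =  237254976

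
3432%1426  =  580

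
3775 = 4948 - 1173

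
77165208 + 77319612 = 154484820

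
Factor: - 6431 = - 59^1*109^1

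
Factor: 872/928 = 109/116  =  2^( - 2 )*29^(-1)*109^1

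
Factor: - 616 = -2^3*7^1*11^1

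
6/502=3/251 = 0.01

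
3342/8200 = 1671/4100 = 0.41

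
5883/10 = 588 + 3/10 = 588.30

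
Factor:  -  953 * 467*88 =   -  39164488= -  2^3*11^1*467^1*953^1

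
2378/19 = 2378/19 =125.16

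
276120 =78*3540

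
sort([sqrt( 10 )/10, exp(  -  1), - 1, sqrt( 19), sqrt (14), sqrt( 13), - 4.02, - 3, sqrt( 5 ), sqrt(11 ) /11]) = [ - 4.02, - 3, - 1, sqrt( 11 )/11, sqrt( 10)/10,exp( - 1), sqrt( 5), sqrt(13), sqrt( 14),  sqrt( 19 ) ]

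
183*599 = 109617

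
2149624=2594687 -445063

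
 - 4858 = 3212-8070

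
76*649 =49324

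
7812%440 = 332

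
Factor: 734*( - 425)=  -  311950= - 2^1 * 5^2*17^1*367^1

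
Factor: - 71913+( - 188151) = - 260064 = -2^5*3^3*7^1*43^1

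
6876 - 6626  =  250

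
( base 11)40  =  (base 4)230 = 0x2c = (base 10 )44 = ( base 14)32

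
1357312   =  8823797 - 7466485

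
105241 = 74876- - 30365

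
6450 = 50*129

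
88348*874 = 77216152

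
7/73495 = 7/73495  =  0.00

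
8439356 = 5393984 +3045372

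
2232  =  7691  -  5459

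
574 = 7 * 82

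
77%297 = 77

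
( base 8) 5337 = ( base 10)2783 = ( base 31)2ro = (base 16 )adf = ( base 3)10211002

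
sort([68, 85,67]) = [ 67,68,  85] 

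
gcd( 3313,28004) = 1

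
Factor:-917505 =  - 3^2*5^1*20389^1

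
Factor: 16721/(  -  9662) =- 2^( - 1)*23^1*  727^1*4831^( - 1 ) 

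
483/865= 483/865  =  0.56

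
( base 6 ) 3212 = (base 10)728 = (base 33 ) M2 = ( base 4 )23120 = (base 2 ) 1011011000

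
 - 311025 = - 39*7975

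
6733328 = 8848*761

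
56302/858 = 65 + 266/429 = 65.62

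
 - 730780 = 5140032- 5870812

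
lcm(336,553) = 26544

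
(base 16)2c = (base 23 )1l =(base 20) 24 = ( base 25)1J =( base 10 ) 44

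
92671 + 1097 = 93768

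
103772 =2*51886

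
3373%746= 389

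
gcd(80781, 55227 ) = 3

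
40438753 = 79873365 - 39434612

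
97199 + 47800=144999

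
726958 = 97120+629838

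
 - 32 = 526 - 558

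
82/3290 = 41/1645 = 0.02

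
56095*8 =448760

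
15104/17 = 15104/17 = 888.47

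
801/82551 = 267/27517= 0.01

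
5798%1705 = 683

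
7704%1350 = 954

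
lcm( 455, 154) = 10010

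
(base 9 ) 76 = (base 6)153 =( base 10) 69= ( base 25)2j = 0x45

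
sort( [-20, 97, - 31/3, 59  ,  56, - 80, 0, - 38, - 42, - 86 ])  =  [ - 86,-80,-42,- 38,  -  20,-31/3 , 0, 56 , 59,97 ]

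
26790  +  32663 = 59453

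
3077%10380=3077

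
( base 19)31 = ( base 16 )3A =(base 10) 58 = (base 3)2011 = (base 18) 34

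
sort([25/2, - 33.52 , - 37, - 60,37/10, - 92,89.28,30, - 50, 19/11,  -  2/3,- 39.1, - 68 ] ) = [ - 92,  -  68,  -  60 ,-50,-39.1,  -  37,  -  33.52, - 2/3,19/11, 37/10, 25/2,30, 89.28]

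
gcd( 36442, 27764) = 2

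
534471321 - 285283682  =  249187639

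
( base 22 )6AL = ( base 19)8DA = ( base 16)C49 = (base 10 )3145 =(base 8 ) 6111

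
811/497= 811/497 = 1.63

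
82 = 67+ 15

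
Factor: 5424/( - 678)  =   - 8 = - 2^3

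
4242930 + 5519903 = 9762833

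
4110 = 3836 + 274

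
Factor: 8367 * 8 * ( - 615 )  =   - 41165640 = - 2^3*3^2 * 5^1*41^1 * 2789^1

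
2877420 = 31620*91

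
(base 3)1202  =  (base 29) 1I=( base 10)47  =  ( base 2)101111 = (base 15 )32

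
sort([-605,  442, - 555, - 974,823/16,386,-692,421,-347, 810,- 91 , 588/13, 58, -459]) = [-974,-692,  -  605,- 555,-459, -347,-91,588/13, 823/16, 58,386,421,442,810]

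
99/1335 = 33/445= 0.07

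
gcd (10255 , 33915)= 35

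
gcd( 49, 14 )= 7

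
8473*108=915084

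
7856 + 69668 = 77524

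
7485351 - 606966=6878385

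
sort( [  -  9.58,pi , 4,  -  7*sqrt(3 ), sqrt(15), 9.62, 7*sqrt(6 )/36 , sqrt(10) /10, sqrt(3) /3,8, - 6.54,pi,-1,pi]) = [ - 7*sqrt(3 ),- 9.58,-6.54, - 1,  sqrt(10 )/10,7*sqrt(6)/36, sqrt(3)/3, pi, pi,pi,sqrt(15 ), 4 , 8,9.62] 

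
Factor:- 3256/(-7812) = 2^1* 3^( - 2 ) *7^(-1 )*11^1*31^(-1)* 37^1 = 814/1953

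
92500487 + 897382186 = 989882673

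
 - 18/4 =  -5 + 1/2 = -4.50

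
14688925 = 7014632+7674293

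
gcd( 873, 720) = 9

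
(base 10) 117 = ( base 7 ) 225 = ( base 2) 1110101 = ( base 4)1311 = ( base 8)165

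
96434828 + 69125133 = 165559961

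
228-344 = -116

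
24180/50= 483 + 3/5=483.60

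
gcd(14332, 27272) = 4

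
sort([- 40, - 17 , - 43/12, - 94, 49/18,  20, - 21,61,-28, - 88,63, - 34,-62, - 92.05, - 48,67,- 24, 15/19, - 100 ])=[-100, - 94,  -  92.05,- 88, - 62, - 48 , - 40, - 34, - 28,-24, - 21, - 17, - 43/12,15/19,49/18, 20, 61, 63 , 67]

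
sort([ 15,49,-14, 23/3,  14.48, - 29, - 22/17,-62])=[ - 62, - 29, - 14, - 22/17,  23/3,14.48,15, 49 ]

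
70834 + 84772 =155606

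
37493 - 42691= -5198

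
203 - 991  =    -  788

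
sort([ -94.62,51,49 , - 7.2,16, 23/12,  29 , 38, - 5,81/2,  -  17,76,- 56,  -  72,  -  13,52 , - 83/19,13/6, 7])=[  -  94.62,  -  72,-56, -17,-13, - 7.2, - 5 ,-83/19,23/12, 13/6,7,16,  29,38, 81/2,49,51,52,76]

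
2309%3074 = 2309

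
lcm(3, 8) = 24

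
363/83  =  4 + 31/83 = 4.37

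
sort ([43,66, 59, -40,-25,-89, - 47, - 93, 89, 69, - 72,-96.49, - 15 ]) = [ - 96.49, - 93, - 89, - 72, - 47, - 40, - 25,-15,43,59,  66,69, 89 ]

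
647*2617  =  1693199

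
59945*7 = 419615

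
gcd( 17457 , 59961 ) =759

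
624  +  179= 803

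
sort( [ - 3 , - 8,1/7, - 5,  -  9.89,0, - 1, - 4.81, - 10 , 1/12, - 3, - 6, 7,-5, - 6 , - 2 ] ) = [ - 10, - 9.89 , - 8, - 6, - 6, - 5, - 5, - 4.81, - 3, - 3,-2, - 1,0, 1/12,1/7,7 ] 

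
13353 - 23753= -10400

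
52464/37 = 1417 + 35/37= 1417.95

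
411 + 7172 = 7583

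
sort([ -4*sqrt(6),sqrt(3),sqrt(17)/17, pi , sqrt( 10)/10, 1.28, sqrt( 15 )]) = [-4*sqrt( 6),sqrt( 17)/17 , sqrt( 10)/10, 1.28, sqrt( 3 ), pi,  sqrt( 15)] 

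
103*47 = 4841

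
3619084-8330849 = - 4711765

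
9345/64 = 146 + 1/64 =146.02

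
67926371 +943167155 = 1011093526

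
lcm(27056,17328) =1542192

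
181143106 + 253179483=434322589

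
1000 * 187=187000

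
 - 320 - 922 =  - 1242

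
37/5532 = 37/5532 = 0.01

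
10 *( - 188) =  - 1880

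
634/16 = 317/8 = 39.62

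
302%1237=302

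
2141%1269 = 872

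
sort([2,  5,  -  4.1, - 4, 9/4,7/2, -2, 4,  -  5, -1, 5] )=[ - 5,  -  4.1, -4,- 2, - 1, 2,9/4, 7/2,  4,5, 5]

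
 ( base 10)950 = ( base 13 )581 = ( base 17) 34F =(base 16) 3B6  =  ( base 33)SQ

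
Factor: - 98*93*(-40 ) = 2^4*3^1*5^1*7^2*31^1 = 364560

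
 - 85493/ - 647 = 132 + 89/647= 132.14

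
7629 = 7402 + 227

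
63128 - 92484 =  - 29356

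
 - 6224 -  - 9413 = 3189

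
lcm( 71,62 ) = 4402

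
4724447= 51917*91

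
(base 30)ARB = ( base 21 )115e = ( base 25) fhl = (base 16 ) 265d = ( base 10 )9821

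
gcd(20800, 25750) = 50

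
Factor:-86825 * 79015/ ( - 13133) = 298281625/571  =  5^3*151^1*571^( - 1 )*15803^1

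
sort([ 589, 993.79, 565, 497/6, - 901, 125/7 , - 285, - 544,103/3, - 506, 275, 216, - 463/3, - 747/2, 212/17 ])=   [ - 901, - 544, - 506, - 747/2,-285, - 463/3, 212/17,125/7, 103/3, 497/6,216,275,565, 589, 993.79 ]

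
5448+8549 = 13997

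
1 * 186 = 186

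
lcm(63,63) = 63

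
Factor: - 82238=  - 2^1*13^1*3163^1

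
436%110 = 106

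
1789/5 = 1789/5=357.80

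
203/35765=203/35765 =0.01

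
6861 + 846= 7707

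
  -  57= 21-78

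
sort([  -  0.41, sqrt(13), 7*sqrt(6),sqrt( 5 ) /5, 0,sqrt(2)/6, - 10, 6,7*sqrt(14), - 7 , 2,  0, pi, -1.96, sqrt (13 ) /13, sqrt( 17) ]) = [ - 10,-7, -1.96,-0.41,0, 0, sqrt(2)/6, sqrt(13)/13, sqrt (5)/5,  2,pi, sqrt(13 ), sqrt(17 ), 6, 7 * sqrt( 6), 7* sqrt( 14)]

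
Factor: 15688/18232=37/43 = 37^1 * 43^( - 1) 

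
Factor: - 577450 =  - 2^1*5^2*11549^1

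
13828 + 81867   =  95695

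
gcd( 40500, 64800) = 8100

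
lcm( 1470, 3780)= 26460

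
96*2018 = 193728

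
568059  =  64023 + 504036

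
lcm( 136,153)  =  1224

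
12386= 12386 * 1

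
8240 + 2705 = 10945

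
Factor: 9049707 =3^2*431^1*2333^1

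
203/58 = 3 + 1/2  =  3.50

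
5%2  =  1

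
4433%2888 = 1545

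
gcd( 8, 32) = 8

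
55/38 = 55/38 = 1.45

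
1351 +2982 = 4333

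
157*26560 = 4169920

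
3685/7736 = 3685/7736=0.48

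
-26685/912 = -30+225/304 = - 29.26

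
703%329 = 45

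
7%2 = 1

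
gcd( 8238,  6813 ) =3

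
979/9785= 979/9785 = 0.10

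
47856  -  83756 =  - 35900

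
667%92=23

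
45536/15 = 3035 + 11/15  =  3035.73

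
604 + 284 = 888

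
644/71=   644/71 =9.07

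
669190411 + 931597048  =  1600787459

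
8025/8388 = 2675/2796= 0.96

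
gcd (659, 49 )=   1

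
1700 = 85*20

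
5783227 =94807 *61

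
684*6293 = 4304412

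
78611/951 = 82+629/951= 82.66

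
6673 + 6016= 12689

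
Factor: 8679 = 3^1 * 11^1*263^1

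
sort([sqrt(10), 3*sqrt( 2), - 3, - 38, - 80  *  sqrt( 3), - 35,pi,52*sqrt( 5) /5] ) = [ - 80*sqrt( 3), - 38, - 35, - 3, pi, sqrt( 10 ), 3*sqrt( 2),52*sqrt(5) /5]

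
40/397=40/397 = 0.10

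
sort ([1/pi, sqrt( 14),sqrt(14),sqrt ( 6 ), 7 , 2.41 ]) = [ 1/pi,2.41, sqrt( 6), sqrt(14), sqrt ( 14),7] 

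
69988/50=1399+19/25 = 1399.76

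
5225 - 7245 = - 2020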